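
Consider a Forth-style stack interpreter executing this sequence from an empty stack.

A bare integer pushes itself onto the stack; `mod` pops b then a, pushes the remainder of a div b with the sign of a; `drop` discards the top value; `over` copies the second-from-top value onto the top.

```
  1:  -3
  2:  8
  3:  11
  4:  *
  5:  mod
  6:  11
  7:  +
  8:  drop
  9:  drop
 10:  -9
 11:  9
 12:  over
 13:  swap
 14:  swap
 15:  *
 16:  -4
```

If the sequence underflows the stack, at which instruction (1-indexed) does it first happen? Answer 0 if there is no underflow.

9

-3    [-3]
8     [-3, 8]
11    [-3, 8, 11]
*     [-3, 88]
mod   [-3]
11    [-3, 11]
+     [8]
drop  []
drop  — needs 1 operand, stack has 0 → underflow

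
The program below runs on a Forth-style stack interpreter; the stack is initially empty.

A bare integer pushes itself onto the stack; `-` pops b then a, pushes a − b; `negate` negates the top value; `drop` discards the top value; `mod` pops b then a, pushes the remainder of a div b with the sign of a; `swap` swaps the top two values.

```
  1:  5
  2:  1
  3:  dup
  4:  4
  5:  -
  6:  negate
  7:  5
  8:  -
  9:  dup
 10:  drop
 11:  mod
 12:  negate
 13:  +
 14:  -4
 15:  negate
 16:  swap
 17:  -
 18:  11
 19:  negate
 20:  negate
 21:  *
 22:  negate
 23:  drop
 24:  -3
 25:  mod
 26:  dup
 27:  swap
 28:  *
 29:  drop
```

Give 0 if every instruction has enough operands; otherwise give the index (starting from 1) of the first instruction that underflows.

25

5       5
1       5 1
dup     5 1 1
4       5 1 1 4
-       5 1 -3
negate  5 1 3
5       5 1 3 5
-       5 1 -2
dup     5 1 -2 -2
drop    5 1 -2
mod     5 1
negate  5 -1
+       4
-4      4 -4
negate  4 4
swap    4 4
-       0
11      0 11
negate  0 -11
negate  0 11
*       0
negate  0
drop    (empty)
-3      -3
mod  — needs 2 operands, stack has 1 → underflow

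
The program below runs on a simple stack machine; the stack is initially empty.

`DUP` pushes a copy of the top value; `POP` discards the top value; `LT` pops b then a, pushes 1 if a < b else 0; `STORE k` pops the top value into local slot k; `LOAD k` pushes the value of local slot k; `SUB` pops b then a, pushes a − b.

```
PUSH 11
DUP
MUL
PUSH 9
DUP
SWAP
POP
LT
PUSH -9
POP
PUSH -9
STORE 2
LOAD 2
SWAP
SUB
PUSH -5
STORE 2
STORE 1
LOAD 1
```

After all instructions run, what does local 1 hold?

-9

PUSH 11 : 11
DUP     : 11 11
MUL     : 121
PUSH 9  : 121 9
DUP     : 121 9 9
SWAP    : 121 9 9
POP     : 121 9
LT      : 0
PUSH -9 : 0 -9
POP     : 0
PUSH -9 : 0 -9
STORE 2 : 0
LOAD 2  : 0 -9
SWAP    : -9 0
SUB     : -9
PUSH -5 : -9 -5
STORE 2 : -9
STORE 1 : (empty)
LOAD 1  : -9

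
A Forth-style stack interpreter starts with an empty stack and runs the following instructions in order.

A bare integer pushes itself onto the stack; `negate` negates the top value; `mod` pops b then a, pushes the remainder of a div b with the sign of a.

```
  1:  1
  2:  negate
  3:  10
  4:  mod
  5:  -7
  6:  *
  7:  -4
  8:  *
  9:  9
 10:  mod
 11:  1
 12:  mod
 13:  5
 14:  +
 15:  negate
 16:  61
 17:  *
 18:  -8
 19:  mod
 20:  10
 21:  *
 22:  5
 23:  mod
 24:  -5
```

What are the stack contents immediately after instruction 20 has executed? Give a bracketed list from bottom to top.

[-1, 10]

1      → 1
negate → -1
10     → -1 10
mod    → -1
-7     → -1 -7
*      → 7
-4     → 7 -4
*      → -28
9      → -28 9
mod    → -1
1      → -1 1
mod    → 0
5      → 0 5
+      → 5
negate → -5
61     → -5 61
*      → -305
-8     → -305 -8
mod    → -1
10     → -1 10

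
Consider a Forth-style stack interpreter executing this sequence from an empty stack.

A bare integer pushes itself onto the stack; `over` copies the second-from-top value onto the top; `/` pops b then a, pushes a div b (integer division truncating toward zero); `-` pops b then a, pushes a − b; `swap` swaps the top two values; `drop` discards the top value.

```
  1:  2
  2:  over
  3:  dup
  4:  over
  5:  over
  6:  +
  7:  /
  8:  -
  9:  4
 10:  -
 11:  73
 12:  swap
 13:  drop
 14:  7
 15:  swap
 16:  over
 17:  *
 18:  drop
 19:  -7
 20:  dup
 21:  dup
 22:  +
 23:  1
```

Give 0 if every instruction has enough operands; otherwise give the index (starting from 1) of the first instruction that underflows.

2

2  [2]
over  — needs 2 operands, stack has 1 → underflow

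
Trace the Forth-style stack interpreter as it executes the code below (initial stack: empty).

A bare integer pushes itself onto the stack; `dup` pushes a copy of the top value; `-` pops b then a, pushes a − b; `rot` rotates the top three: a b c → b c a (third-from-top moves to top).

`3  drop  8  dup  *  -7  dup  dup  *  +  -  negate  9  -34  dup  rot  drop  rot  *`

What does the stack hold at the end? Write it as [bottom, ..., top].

3      -> [3]
drop   -> []
8      -> [8]
dup    -> [8, 8]
*      -> [64]
-7     -> [64, -7]
dup    -> [64, -7, -7]
dup    -> [64, -7, -7, -7]
*      -> [64, -7, 49]
+      -> [64, 42]
-      -> [22]
negate -> [-22]
9      -> [-22, 9]
-34    -> [-22, 9, -34]
dup    -> [-22, 9, -34, -34]
rot    -> [-22, -34, -34, 9]
drop   -> [-22, -34, -34]
rot    -> [-34, -34, -22]
*      -> [-34, 748]

[-34, 748]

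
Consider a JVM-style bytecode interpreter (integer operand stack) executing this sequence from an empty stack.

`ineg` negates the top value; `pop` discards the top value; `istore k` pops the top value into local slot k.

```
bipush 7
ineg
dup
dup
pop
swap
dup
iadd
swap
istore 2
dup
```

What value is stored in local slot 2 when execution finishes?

bipush 7  [7]
ineg      [-7]
dup       [-7, -7]
dup       [-7, -7, -7]
pop       [-7, -7]
swap      [-7, -7]
dup       [-7, -7, -7]
iadd      [-7, -14]
swap      [-14, -7]
istore 2  [-14]
dup       [-14, -14]

-7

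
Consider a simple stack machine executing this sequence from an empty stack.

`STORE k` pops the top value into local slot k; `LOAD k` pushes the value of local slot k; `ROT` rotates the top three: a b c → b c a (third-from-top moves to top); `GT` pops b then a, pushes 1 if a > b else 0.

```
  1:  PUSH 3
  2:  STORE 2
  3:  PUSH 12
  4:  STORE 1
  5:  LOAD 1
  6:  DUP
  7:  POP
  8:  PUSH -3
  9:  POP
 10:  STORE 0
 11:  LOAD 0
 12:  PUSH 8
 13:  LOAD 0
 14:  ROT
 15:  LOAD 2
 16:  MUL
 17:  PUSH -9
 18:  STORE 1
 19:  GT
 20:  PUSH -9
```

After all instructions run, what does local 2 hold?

PUSH 3  -> [3]
STORE 2 -> []
PUSH 12 -> [12]
STORE 1 -> []
LOAD 1  -> [12]
DUP     -> [12, 12]
POP     -> [12]
PUSH -3 -> [12, -3]
POP     -> [12]
STORE 0 -> []
LOAD 0  -> [12]
PUSH 8  -> [12, 8]
LOAD 0  -> [12, 8, 12]
ROT     -> [8, 12, 12]
LOAD 2  -> [8, 12, 12, 3]
MUL     -> [8, 12, 36]
PUSH -9 -> [8, 12, 36, -9]
STORE 1 -> [8, 12, 36]
GT      -> [8, 0]
PUSH -9 -> [8, 0, -9]

3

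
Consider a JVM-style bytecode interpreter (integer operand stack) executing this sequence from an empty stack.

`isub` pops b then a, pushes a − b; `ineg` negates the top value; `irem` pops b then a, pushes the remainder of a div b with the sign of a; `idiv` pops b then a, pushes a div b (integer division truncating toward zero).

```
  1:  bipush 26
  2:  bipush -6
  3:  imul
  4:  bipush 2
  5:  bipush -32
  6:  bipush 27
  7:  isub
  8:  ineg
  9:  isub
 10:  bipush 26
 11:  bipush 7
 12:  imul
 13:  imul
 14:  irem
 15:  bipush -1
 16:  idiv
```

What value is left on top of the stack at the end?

156

bipush 26  -> 26
bipush -6  -> 26 -6
imul       -> -156
bipush 2   -> -156 2
bipush -32 -> -156 2 -32
bipush 27  -> -156 2 -32 27
isub       -> -156 2 -59
ineg       -> -156 2 59
isub       -> -156 -57
bipush 26  -> -156 -57 26
bipush 7   -> -156 -57 26 7
imul       -> -156 -57 182
imul       -> -156 -10374
irem       -> -156
bipush -1  -> -156 -1
idiv       -> 156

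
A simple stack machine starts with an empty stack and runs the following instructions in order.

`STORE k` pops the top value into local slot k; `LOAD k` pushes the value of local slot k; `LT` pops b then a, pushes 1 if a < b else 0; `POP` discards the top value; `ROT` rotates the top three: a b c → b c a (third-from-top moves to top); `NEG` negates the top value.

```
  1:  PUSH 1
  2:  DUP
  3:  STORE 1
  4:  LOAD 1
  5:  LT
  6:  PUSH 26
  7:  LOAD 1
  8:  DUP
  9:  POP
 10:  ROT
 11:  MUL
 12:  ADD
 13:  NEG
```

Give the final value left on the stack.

PUSH 1  -> [1]
DUP     -> [1, 1]
STORE 1 -> [1]
LOAD 1  -> [1, 1]
LT      -> [0]
PUSH 26 -> [0, 26]
LOAD 1  -> [0, 26, 1]
DUP     -> [0, 26, 1, 1]
POP     -> [0, 26, 1]
ROT     -> [26, 1, 0]
MUL     -> [26, 0]
ADD     -> [26]
NEG     -> [-26]

-26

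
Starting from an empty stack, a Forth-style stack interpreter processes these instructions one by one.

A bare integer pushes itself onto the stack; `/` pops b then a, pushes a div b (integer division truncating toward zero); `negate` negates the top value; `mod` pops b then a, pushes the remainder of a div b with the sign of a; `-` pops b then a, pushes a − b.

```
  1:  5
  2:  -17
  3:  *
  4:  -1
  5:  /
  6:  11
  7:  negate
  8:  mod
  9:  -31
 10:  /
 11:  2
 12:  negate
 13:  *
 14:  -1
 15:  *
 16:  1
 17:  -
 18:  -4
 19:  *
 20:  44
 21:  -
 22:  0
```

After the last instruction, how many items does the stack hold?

2

5      -> 5
-17    -> 5 -17
*      -> -85
-1     -> -85 -1
/      -> 85
11     -> 85 11
negate -> 85 -11
mod    -> 8
-31    -> 8 -31
/      -> 0
2      -> 0 2
negate -> 0 -2
*      -> 0
-1     -> 0 -1
*      -> 0
1      -> 0 1
-      -> -1
-4     -> -1 -4
*      -> 4
44     -> 4 44
-      -> -40
0      -> -40 0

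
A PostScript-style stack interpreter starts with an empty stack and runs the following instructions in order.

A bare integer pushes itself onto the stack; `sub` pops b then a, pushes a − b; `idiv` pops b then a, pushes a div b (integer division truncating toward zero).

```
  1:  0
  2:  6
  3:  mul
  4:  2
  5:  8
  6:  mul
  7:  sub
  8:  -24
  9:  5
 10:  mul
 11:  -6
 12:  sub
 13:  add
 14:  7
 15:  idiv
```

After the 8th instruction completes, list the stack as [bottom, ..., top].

0   -> [0]
6   -> [0, 6]
mul -> [0]
2   -> [0, 2]
8   -> [0, 2, 8]
mul -> [0, 16]
sub -> [-16]
-24 -> [-16, -24]

[-16, -24]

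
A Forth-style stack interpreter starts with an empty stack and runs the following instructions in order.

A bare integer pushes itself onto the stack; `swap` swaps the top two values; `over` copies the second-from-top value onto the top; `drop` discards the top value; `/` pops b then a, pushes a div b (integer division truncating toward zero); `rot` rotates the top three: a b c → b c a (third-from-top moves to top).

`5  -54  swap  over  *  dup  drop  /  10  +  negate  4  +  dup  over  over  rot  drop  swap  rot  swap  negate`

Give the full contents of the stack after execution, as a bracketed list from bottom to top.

5      → [5]
-54    → [5, -54]
swap   → [-54, 5]
over   → [-54, 5, -54]
*      → [-54, -270]
dup    → [-54, -270, -270]
drop   → [-54, -270]
/      → [0]
10     → [0, 10]
+      → [10]
negate → [-10]
4      → [-10, 4]
+      → [-6]
dup    → [-6, -6]
over   → [-6, -6, -6]
over   → [-6, -6, -6, -6]
rot    → [-6, -6, -6, -6]
drop   → [-6, -6, -6]
swap   → [-6, -6, -6]
rot    → [-6, -6, -6]
swap   → [-6, -6, -6]
negate → [-6, -6, 6]

[-6, -6, 6]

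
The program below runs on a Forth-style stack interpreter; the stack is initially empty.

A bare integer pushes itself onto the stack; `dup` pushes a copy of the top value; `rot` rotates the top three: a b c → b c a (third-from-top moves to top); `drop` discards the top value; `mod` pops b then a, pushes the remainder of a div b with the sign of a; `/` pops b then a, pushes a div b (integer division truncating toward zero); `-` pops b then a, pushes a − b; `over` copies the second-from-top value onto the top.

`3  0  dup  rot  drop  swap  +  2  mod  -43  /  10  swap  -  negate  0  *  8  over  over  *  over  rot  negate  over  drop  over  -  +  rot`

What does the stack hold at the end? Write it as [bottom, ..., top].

[0, -8, 0]

3       3
0       3 0
dup     3 0 0
rot     0 0 3
drop    0 0
swap    0 0
+       0
2       0 2
mod     0
-43     0 -43
/       0
10      0 10
swap    10 0
-       10
negate  -10
0       -10 0
*       0
8       0 8
over    0 8 0
over    0 8 0 8
*       0 8 0
over    0 8 0 8
rot     0 0 8 8
negate  0 0 8 -8
over    0 0 8 -8 8
drop    0 0 8 -8
over    0 0 8 -8 8
-       0 0 8 -16
+       0 0 -8
rot     0 -8 0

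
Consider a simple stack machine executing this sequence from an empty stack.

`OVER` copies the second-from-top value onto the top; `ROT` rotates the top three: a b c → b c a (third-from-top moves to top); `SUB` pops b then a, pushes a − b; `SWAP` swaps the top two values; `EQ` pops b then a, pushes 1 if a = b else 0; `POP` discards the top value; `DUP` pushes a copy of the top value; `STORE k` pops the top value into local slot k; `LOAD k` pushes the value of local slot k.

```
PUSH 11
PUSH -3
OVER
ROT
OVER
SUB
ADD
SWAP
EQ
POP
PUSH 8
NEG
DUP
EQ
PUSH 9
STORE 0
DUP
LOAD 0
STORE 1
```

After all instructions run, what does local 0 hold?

PUSH 11 -> 11
PUSH -3 -> 11 -3
OVER    -> 11 -3 11
ROT     -> -3 11 11
OVER    -> -3 11 11 11
SUB     -> -3 11 0
ADD     -> -3 11
SWAP    -> 11 -3
EQ      -> 0
POP     -> (empty)
PUSH 8  -> 8
NEG     -> -8
DUP     -> -8 -8
EQ      -> 1
PUSH 9  -> 1 9
STORE 0 -> 1
DUP     -> 1 1
LOAD 0  -> 1 1 9
STORE 1 -> 1 1

9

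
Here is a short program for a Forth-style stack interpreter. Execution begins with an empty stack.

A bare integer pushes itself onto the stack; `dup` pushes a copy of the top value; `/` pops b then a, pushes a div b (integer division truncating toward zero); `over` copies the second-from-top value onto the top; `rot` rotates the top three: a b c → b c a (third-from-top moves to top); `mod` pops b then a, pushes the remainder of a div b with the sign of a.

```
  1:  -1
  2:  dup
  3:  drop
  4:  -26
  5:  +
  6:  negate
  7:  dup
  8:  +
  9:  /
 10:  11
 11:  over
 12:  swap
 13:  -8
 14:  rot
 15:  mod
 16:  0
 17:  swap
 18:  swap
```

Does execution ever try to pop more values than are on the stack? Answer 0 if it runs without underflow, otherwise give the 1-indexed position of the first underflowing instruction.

9

-1     : [-1]
dup    : [-1, -1]
drop   : [-1]
-26    : [-1, -26]
+      : [-27]
negate : [27]
dup    : [27, 27]
+      : [54]
/  — needs 2 operands, stack has 1 → underflow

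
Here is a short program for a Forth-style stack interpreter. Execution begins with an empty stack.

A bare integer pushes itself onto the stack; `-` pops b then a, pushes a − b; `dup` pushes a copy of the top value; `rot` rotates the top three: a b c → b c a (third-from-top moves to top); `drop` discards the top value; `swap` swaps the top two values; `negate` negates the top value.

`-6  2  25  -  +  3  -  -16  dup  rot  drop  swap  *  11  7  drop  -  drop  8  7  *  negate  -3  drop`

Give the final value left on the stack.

-6     : -6
2      : -6 2
25     : -6 2 25
-      : -6 -23
+      : -29
3      : -29 3
-      : -32
-16    : -32 -16
dup    : -32 -16 -16
rot    : -16 -16 -32
drop   : -16 -16
swap   : -16 -16
*      : 256
11     : 256 11
7      : 256 11 7
drop   : 256 11
-      : 245
drop   : (empty)
8      : 8
7      : 8 7
*      : 56
negate : -56
-3     : -56 -3
drop   : -56

-56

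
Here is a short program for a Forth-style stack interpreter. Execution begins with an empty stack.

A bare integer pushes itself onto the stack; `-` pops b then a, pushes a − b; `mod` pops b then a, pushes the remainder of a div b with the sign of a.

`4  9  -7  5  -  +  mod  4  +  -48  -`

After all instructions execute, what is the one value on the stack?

4   : 4
9   : 4 9
-7  : 4 9 -7
5   : 4 9 -7 5
-   : 4 9 -12
+   : 4 -3
mod : 1
4   : 1 4
+   : 5
-48 : 5 -48
-   : 53

53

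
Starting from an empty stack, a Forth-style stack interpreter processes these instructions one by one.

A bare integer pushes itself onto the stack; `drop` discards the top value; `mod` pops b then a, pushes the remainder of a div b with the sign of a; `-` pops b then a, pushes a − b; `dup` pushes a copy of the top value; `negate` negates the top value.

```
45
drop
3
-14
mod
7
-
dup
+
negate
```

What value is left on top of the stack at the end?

8

45     : [45]
drop   : []
3      : [3]
-14    : [3, -14]
mod    : [3]
7      : [3, 7]
-      : [-4]
dup    : [-4, -4]
+      : [-8]
negate : [8]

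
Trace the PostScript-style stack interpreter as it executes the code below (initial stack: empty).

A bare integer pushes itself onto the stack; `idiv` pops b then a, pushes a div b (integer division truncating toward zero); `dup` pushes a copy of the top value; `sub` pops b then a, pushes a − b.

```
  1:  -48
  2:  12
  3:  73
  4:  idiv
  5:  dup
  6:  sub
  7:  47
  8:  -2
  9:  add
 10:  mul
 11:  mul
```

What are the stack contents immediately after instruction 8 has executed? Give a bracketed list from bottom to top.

-48  -> [-48]
12   -> [-48, 12]
73   -> [-48, 12, 73]
idiv -> [-48, 0]
dup  -> [-48, 0, 0]
sub  -> [-48, 0]
47   -> [-48, 0, 47]
-2   -> [-48, 0, 47, -2]

[-48, 0, 47, -2]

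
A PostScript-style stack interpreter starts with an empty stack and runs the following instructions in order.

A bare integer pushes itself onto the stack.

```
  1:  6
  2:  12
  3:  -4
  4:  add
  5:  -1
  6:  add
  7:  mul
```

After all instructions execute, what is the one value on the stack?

6    6
12   6 12
-4   6 12 -4
add  6 8
-1   6 8 -1
add  6 7
mul  42

42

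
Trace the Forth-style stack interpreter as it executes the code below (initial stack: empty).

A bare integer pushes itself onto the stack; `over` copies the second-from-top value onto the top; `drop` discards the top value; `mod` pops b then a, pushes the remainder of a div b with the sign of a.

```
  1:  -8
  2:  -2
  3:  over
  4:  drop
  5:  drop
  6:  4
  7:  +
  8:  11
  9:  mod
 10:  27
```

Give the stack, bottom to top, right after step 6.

[-8, 4]

-8   : -8
-2   : -8 -2
over : -8 -2 -8
drop : -8 -2
drop : -8
4    : -8 4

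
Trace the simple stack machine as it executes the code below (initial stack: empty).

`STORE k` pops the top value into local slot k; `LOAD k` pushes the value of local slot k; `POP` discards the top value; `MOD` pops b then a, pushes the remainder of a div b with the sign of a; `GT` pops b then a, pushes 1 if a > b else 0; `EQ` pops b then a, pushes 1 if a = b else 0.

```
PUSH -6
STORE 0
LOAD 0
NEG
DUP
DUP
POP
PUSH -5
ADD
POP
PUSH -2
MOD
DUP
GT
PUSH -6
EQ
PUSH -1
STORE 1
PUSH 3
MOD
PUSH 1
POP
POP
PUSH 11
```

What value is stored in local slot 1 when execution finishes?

PUSH -6 -> -6
STORE 0 -> (empty)
LOAD 0  -> -6
NEG     -> 6
DUP     -> 6 6
DUP     -> 6 6 6
POP     -> 6 6
PUSH -5 -> 6 6 -5
ADD     -> 6 1
POP     -> 6
PUSH -2 -> 6 -2
MOD     -> 0
DUP     -> 0 0
GT      -> 0
PUSH -6 -> 0 -6
EQ      -> 0
PUSH -1 -> 0 -1
STORE 1 -> 0
PUSH 3  -> 0 3
MOD     -> 0
PUSH 1  -> 0 1
POP     -> 0
POP     -> (empty)
PUSH 11 -> 11

-1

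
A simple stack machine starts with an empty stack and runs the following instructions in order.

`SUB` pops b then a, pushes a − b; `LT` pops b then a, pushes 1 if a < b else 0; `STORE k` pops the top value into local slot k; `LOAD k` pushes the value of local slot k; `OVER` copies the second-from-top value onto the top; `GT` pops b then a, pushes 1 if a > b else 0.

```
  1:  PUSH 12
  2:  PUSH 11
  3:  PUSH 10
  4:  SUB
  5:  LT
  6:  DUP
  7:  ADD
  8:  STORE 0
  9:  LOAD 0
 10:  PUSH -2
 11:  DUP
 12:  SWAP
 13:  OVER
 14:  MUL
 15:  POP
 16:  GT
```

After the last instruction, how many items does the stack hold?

PUSH 12  [12]
PUSH 11  [12, 11]
PUSH 10  [12, 11, 10]
SUB      [12, 1]
LT       [0]
DUP      [0, 0]
ADD      [0]
STORE 0  []
LOAD 0   [0]
PUSH -2  [0, -2]
DUP      [0, -2, -2]
SWAP     [0, -2, -2]
OVER     [0, -2, -2, -2]
MUL      [0, -2, 4]
POP      [0, -2]
GT       [1]

1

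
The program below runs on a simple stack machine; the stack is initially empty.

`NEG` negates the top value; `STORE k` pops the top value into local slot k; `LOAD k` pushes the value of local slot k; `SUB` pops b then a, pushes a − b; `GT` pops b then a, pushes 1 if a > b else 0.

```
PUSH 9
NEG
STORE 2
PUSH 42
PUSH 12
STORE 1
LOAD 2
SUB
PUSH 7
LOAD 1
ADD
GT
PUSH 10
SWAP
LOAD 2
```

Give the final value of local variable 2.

PUSH 9  -> [9]
NEG     -> [-9]
STORE 2 -> []
PUSH 42 -> [42]
PUSH 12 -> [42, 12]
STORE 1 -> [42]
LOAD 2  -> [42, -9]
SUB     -> [51]
PUSH 7  -> [51, 7]
LOAD 1  -> [51, 7, 12]
ADD     -> [51, 19]
GT      -> [1]
PUSH 10 -> [1, 10]
SWAP    -> [10, 1]
LOAD 2  -> [10, 1, -9]

-9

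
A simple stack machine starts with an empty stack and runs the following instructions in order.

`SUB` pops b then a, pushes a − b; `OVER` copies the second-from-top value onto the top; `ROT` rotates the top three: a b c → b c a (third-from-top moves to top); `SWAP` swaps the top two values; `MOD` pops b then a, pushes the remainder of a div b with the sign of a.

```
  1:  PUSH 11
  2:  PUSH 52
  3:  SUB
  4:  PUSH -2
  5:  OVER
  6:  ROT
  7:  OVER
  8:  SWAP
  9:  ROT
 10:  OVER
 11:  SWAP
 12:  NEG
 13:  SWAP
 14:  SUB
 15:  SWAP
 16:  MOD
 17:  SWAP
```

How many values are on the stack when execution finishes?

3

PUSH 11 -> [11]
PUSH 52 -> [11, 52]
SUB     -> [-41]
PUSH -2 -> [-41, -2]
OVER    -> [-41, -2, -41]
ROT     -> [-2, -41, -41]
OVER    -> [-2, -41, -41, -41]
SWAP    -> [-2, -41, -41, -41]
ROT     -> [-2, -41, -41, -41]
OVER    -> [-2, -41, -41, -41, -41]
SWAP    -> [-2, -41, -41, -41, -41]
NEG     -> [-2, -41, -41, -41, 41]
SWAP    -> [-2, -41, -41, 41, -41]
SUB     -> [-2, -41, -41, 82]
SWAP    -> [-2, -41, 82, -41]
MOD     -> [-2, -41, 0]
SWAP    -> [-2, 0, -41]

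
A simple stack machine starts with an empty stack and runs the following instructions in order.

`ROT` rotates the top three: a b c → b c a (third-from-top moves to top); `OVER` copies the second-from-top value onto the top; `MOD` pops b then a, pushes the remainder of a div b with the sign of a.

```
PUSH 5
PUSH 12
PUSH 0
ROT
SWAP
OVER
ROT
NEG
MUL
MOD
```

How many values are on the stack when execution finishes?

PUSH 5   [5]
PUSH 12  [5, 12]
PUSH 0   [5, 12, 0]
ROT      [12, 0, 5]
SWAP     [12, 5, 0]
OVER     [12, 5, 0, 5]
ROT      [12, 0, 5, 5]
NEG      [12, 0, 5, -5]
MUL      [12, 0, -25]
MOD      [12, 0]

2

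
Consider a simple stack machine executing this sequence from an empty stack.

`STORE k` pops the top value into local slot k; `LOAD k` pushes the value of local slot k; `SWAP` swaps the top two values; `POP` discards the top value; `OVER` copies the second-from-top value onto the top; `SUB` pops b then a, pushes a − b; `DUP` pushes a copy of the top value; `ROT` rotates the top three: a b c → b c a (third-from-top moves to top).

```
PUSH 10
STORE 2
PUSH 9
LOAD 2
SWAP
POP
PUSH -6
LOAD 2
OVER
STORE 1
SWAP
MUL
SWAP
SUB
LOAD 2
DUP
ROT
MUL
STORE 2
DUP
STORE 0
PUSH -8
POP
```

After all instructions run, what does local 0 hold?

10

PUSH 10 -> 10
STORE 2 -> (empty)
PUSH 9  -> 9
LOAD 2  -> 9 10
SWAP    -> 10 9
POP     -> 10
PUSH -6 -> 10 -6
LOAD 2  -> 10 -6 10
OVER    -> 10 -6 10 -6
STORE 1 -> 10 -6 10
SWAP    -> 10 10 -6
MUL     -> 10 -60
SWAP    -> -60 10
SUB     -> -70
LOAD 2  -> -70 10
DUP     -> -70 10 10
ROT     -> 10 10 -70
MUL     -> 10 -700
STORE 2 -> 10
DUP     -> 10 10
STORE 0 -> 10
PUSH -8 -> 10 -8
POP     -> 10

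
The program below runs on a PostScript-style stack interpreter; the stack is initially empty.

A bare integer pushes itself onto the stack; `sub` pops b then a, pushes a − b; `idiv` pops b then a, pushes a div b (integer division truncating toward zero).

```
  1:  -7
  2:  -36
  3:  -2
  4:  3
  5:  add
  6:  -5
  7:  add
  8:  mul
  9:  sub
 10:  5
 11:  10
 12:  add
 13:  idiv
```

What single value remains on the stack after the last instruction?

-10

-7   → -7
-36  → -7 -36
-2   → -7 -36 -2
3    → -7 -36 -2 3
add  → -7 -36 1
-5   → -7 -36 1 -5
add  → -7 -36 -4
mul  → -7 144
sub  → -151
5    → -151 5
10   → -151 5 10
add  → -151 15
idiv → -10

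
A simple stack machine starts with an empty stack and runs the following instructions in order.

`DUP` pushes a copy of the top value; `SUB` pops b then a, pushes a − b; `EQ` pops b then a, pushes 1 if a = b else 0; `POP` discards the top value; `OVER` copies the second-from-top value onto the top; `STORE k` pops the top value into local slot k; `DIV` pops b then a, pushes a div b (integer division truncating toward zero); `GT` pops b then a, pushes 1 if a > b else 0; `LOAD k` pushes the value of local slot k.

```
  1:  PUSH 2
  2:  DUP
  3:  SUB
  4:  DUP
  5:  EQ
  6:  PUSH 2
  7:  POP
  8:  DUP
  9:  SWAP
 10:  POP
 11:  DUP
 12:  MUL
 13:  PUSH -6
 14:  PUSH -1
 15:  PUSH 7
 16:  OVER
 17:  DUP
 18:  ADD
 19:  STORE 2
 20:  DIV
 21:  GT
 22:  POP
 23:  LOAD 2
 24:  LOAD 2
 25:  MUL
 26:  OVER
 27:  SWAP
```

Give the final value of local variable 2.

PUSH 2  -> [2]
DUP     -> [2, 2]
SUB     -> [0]
DUP     -> [0, 0]
EQ      -> [1]
PUSH 2  -> [1, 2]
POP     -> [1]
DUP     -> [1, 1]
SWAP    -> [1, 1]
POP     -> [1]
DUP     -> [1, 1]
MUL     -> [1]
PUSH -6 -> [1, -6]
PUSH -1 -> [1, -6, -1]
PUSH 7  -> [1, -6, -1, 7]
OVER    -> [1, -6, -1, 7, -1]
DUP     -> [1, -6, -1, 7, -1, -1]
ADD     -> [1, -6, -1, 7, -2]
STORE 2 -> [1, -6, -1, 7]
DIV     -> [1, -6, 0]
GT      -> [1, 0]
POP     -> [1]
LOAD 2  -> [1, -2]
LOAD 2  -> [1, -2, -2]
MUL     -> [1, 4]
OVER    -> [1, 4, 1]
SWAP    -> [1, 1, 4]

-2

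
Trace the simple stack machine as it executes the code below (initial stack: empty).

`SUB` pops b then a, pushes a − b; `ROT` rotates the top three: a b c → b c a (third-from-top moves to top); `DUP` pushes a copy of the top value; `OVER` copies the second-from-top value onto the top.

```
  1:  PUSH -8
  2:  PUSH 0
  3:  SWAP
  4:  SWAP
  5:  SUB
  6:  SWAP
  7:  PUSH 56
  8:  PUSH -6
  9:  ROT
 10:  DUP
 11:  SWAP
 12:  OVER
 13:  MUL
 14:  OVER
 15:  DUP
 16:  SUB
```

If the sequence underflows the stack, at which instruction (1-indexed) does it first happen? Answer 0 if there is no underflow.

PUSH -8 → -8
PUSH 0  → -8 0
SWAP    → 0 -8
SWAP    → -8 0
SUB     → -8
SWAP  — needs 2 operands, stack has 1 → underflow

6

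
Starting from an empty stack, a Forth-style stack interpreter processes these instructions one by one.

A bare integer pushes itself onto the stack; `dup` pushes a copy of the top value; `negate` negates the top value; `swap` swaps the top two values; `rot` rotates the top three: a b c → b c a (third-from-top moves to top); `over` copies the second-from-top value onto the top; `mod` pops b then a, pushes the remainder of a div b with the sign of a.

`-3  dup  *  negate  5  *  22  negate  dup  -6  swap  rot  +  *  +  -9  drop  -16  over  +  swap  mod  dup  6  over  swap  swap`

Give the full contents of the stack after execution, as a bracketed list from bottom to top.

[203, 203, 6, 203]

-3     → [-3]
dup    → [-3, -3]
*      → [9]
negate → [-9]
5      → [-9, 5]
*      → [-45]
22     → [-45, 22]
negate → [-45, -22]
dup    → [-45, -22, -22]
-6     → [-45, -22, -22, -6]
swap   → [-45, -22, -6, -22]
rot    → [-45, -6, -22, -22]
+      → [-45, -6, -44]
*      → [-45, 264]
+      → [219]
-9     → [219, -9]
drop   → [219]
-16    → [219, -16]
over   → [219, -16, 219]
+      → [219, 203]
swap   → [203, 219]
mod    → [203]
dup    → [203, 203]
6      → [203, 203, 6]
over   → [203, 203, 6, 203]
swap   → [203, 203, 203, 6]
swap   → [203, 203, 6, 203]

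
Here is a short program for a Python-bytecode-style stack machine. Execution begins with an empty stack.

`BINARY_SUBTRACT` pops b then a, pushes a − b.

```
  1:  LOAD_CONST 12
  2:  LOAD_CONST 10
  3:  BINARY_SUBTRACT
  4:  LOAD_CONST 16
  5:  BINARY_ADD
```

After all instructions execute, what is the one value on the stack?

18

LOAD_CONST 12   -> 12
LOAD_CONST 10   -> 12 10
BINARY_SUBTRACT -> 2
LOAD_CONST 16   -> 2 16
BINARY_ADD      -> 18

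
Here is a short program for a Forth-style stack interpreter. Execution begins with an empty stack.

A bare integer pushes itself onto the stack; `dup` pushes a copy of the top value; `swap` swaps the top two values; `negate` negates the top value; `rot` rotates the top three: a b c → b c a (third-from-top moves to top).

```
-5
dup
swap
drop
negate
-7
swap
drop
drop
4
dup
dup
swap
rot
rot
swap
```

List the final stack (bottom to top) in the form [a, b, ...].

[4, 4, 4]

-5     → -5
dup    → -5 -5
swap   → -5 -5
drop   → -5
negate → 5
-7     → 5 -7
swap   → -7 5
drop   → -7
drop   → (empty)
4      → 4
dup    → 4 4
dup    → 4 4 4
swap   → 4 4 4
rot    → 4 4 4
rot    → 4 4 4
swap   → 4 4 4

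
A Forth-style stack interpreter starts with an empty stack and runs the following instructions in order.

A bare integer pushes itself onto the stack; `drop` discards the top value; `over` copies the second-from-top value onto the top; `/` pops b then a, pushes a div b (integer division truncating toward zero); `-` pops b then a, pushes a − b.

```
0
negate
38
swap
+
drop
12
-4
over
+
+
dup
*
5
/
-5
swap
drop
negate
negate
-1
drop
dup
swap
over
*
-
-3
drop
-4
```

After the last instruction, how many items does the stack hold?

0      -> [0]
negate -> [0]
38     -> [0, 38]
swap   -> [38, 0]
+      -> [38]
drop   -> []
12     -> [12]
-4     -> [12, -4]
over   -> [12, -4, 12]
+      -> [12, 8]
+      -> [20]
dup    -> [20, 20]
*      -> [400]
5      -> [400, 5]
/      -> [80]
-5     -> [80, -5]
swap   -> [-5, 80]
drop   -> [-5]
negate -> [5]
negate -> [-5]
-1     -> [-5, -1]
drop   -> [-5]
dup    -> [-5, -5]
swap   -> [-5, -5]
over   -> [-5, -5, -5]
*      -> [-5, 25]
-      -> [-30]
-3     -> [-30, -3]
drop   -> [-30]
-4     -> [-30, -4]

2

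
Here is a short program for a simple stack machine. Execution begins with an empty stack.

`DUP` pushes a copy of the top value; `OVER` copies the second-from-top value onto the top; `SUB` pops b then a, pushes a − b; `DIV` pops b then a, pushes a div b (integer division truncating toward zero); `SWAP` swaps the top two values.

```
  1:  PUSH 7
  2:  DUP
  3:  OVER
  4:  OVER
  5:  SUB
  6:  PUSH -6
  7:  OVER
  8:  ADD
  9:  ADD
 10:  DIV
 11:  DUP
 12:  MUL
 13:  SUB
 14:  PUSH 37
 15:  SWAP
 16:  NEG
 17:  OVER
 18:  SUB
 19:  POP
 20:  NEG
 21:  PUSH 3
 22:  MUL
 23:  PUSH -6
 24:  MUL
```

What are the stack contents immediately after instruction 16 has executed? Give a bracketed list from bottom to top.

PUSH 7  -> 7
DUP     -> 7 7
OVER    -> 7 7 7
OVER    -> 7 7 7 7
SUB     -> 7 7 0
PUSH -6 -> 7 7 0 -6
OVER    -> 7 7 0 -6 0
ADD     -> 7 7 0 -6
ADD     -> 7 7 -6
DIV     -> 7 -1
DUP     -> 7 -1 -1
MUL     -> 7 1
SUB     -> 6
PUSH 37 -> 6 37
SWAP    -> 37 6
NEG     -> 37 -6

[37, -6]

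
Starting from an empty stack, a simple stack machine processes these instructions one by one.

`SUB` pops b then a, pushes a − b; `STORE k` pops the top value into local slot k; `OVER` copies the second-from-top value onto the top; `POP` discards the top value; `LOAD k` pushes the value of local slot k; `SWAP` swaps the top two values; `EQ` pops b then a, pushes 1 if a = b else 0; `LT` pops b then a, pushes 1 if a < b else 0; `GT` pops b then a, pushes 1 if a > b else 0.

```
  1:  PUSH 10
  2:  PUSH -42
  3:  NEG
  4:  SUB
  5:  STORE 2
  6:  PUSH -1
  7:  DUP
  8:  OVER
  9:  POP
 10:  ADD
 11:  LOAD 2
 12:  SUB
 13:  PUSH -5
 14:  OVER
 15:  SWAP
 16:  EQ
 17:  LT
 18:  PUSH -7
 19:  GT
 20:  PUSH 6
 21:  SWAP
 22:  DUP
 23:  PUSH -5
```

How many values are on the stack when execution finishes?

PUSH 10  → [10]
PUSH -42 → [10, -42]
NEG      → [10, 42]
SUB      → [-32]
STORE 2  → []
PUSH -1  → [-1]
DUP      → [-1, -1]
OVER     → [-1, -1, -1]
POP      → [-1, -1]
ADD      → [-2]
LOAD 2   → [-2, -32]
SUB      → [30]
PUSH -5  → [30, -5]
OVER     → [30, -5, 30]
SWAP     → [30, 30, -5]
EQ       → [30, 0]
LT       → [0]
PUSH -7  → [0, -7]
GT       → [1]
PUSH 6   → [1, 6]
SWAP     → [6, 1]
DUP      → [6, 1, 1]
PUSH -5  → [6, 1, 1, -5]

4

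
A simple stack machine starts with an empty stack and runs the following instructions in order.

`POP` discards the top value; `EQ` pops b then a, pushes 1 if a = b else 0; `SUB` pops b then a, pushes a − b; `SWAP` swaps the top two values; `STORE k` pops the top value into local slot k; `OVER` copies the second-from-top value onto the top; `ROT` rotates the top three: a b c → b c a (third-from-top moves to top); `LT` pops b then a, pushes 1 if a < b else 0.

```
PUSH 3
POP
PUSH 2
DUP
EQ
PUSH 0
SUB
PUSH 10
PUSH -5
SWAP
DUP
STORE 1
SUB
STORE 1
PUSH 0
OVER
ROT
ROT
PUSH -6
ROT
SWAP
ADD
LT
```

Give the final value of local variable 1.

-15

PUSH 3  → 3
POP     → (empty)
PUSH 2  → 2
DUP     → 2 2
EQ      → 1
PUSH 0  → 1 0
SUB     → 1
PUSH 10 → 1 10
PUSH -5 → 1 10 -5
SWAP    → 1 -5 10
DUP     → 1 -5 10 10
STORE 1 → 1 -5 10
SUB     → 1 -15
STORE 1 → 1
PUSH 0  → 1 0
OVER    → 1 0 1
ROT     → 0 1 1
ROT     → 1 1 0
PUSH -6 → 1 1 0 -6
ROT     → 1 0 -6 1
SWAP    → 1 0 1 -6
ADD     → 1 0 -5
LT      → 1 0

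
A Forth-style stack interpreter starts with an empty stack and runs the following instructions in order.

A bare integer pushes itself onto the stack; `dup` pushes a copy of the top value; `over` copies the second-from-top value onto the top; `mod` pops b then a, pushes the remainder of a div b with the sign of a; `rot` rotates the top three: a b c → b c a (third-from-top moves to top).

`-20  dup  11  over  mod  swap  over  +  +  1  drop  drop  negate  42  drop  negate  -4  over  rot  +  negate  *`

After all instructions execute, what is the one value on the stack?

-160

-20     -20
dup     -20 -20
11      -20 -20 11
over    -20 -20 11 -20
mod     -20 -20 11
swap    -20 11 -20
over    -20 11 -20 11
+       -20 11 -9
+       -20 2
1       -20 2 1
drop    -20 2
drop    -20
negate  20
42      20 42
drop    20
negate  -20
-4      -20 -4
over    -20 -4 -20
rot     -4 -20 -20
+       -4 -40
negate  -4 40
*       -160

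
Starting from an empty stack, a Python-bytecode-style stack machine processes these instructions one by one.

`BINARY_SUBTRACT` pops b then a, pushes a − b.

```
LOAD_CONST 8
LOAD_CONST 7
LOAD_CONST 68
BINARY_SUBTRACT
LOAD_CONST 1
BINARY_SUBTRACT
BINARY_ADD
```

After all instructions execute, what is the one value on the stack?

LOAD_CONST 8     8
LOAD_CONST 7     8 7
LOAD_CONST 68    8 7 68
BINARY_SUBTRACT  8 -61
LOAD_CONST 1     8 -61 1
BINARY_SUBTRACT  8 -62
BINARY_ADD       -54

-54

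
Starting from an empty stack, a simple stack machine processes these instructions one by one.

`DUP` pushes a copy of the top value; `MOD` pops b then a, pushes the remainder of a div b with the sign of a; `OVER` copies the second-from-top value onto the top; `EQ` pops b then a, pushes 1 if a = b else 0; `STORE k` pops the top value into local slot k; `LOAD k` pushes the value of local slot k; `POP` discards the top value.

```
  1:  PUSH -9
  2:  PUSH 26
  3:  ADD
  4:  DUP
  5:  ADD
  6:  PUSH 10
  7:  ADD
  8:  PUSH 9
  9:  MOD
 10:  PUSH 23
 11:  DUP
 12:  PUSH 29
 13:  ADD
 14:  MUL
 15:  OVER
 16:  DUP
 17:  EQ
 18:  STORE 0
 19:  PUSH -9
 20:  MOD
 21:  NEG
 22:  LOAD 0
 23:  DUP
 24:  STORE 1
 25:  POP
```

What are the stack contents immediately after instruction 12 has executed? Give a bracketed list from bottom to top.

PUSH -9 -> -9
PUSH 26 -> -9 26
ADD     -> 17
DUP     -> 17 17
ADD     -> 34
PUSH 10 -> 34 10
ADD     -> 44
PUSH 9  -> 44 9
MOD     -> 8
PUSH 23 -> 8 23
DUP     -> 8 23 23
PUSH 29 -> 8 23 23 29

[8, 23, 23, 29]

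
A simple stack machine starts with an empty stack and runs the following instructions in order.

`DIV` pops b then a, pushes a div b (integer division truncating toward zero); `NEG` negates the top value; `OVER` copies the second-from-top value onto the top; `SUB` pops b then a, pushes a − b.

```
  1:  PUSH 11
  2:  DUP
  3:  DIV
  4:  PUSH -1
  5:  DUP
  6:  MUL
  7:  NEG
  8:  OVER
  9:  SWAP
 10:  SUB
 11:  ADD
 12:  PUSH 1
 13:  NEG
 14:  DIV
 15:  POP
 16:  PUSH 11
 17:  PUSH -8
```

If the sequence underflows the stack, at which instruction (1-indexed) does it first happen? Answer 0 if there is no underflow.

0

PUSH 11 → [11]
DUP     → [11, 11]
DIV     → [1]
PUSH -1 → [1, -1]
DUP     → [1, -1, -1]
MUL     → [1, 1]
NEG     → [1, -1]
OVER    → [1, -1, 1]
SWAP    → [1, 1, -1]
SUB     → [1, 2]
ADD     → [3]
PUSH 1  → [3, 1]
NEG     → [3, -1]
DIV     → [-3]
POP     → []
PUSH 11 → [11]
PUSH -8 → [11, -8]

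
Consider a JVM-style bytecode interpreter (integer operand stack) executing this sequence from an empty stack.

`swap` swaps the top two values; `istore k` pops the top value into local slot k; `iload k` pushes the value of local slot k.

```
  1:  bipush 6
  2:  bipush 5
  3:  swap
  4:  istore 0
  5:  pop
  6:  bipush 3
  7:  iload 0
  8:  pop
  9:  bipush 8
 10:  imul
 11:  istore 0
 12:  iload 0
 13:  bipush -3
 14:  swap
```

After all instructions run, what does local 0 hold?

24

bipush 6  : [6]
bipush 5  : [6, 5]
swap      : [5, 6]
istore 0  : [5]
pop       : []
bipush 3  : [3]
iload 0   : [3, 6]
pop       : [3]
bipush 8  : [3, 8]
imul      : [24]
istore 0  : []
iload 0   : [24]
bipush -3 : [24, -3]
swap      : [-3, 24]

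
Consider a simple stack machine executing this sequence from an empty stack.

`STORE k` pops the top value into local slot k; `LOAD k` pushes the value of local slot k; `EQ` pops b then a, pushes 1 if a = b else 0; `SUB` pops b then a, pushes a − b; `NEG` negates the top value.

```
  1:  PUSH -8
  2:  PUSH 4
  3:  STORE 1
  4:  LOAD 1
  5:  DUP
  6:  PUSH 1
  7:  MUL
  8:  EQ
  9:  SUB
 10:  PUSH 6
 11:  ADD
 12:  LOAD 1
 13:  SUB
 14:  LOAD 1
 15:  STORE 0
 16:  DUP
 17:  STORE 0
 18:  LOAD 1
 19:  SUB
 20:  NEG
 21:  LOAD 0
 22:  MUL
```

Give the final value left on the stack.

PUSH -8 → -8
PUSH 4  → -8 4
STORE 1 → -8
LOAD 1  → -8 4
DUP     → -8 4 4
PUSH 1  → -8 4 4 1
MUL     → -8 4 4
EQ      → -8 1
SUB     → -9
PUSH 6  → -9 6
ADD     → -3
LOAD 1  → -3 4
SUB     → -7
LOAD 1  → -7 4
STORE 0 → -7
DUP     → -7 -7
STORE 0 → -7
LOAD 1  → -7 4
SUB     → -11
NEG     → 11
LOAD 0  → 11 -7
MUL     → -77

-77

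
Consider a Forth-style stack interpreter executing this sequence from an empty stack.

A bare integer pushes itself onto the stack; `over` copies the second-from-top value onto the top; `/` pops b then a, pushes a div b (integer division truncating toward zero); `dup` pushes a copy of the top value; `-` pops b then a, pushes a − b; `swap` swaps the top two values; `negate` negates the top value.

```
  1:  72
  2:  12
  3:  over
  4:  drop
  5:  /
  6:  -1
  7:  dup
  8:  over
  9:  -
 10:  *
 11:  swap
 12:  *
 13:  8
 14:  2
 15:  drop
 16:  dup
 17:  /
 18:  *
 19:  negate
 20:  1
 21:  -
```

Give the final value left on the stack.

-1

72     -> 72
12     -> 72 12
over   -> 72 12 72
drop   -> 72 12
/      -> 6
-1     -> 6 -1
dup    -> 6 -1 -1
over   -> 6 -1 -1 -1
-      -> 6 -1 0
*      -> 6 0
swap   -> 0 6
*      -> 0
8      -> 0 8
2      -> 0 8 2
drop   -> 0 8
dup    -> 0 8 8
/      -> 0 1
*      -> 0
negate -> 0
1      -> 0 1
-      -> -1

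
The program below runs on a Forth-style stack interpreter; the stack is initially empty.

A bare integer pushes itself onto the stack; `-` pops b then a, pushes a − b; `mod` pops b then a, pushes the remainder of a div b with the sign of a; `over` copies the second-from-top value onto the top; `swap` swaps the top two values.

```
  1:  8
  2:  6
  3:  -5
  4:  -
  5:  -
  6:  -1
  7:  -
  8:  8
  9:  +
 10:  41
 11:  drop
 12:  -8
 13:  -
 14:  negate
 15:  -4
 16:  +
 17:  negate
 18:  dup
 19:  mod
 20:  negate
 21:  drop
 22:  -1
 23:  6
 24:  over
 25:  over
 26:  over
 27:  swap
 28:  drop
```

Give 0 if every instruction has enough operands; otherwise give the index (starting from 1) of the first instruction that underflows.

0

8       [8]
6       [8, 6]
-5      [8, 6, -5]
-       [8, 11]
-       [-3]
-1      [-3, -1]
-       [-2]
8       [-2, 8]
+       [6]
41      [6, 41]
drop    [6]
-8      [6, -8]
-       [14]
negate  [-14]
-4      [-14, -4]
+       [-18]
negate  [18]
dup     [18, 18]
mod     [0]
negate  [0]
drop    []
-1      [-1]
6       [-1, 6]
over    [-1, 6, -1]
over    [-1, 6, -1, 6]
over    [-1, 6, -1, 6, -1]
swap    [-1, 6, -1, -1, 6]
drop    [-1, 6, -1, -1]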